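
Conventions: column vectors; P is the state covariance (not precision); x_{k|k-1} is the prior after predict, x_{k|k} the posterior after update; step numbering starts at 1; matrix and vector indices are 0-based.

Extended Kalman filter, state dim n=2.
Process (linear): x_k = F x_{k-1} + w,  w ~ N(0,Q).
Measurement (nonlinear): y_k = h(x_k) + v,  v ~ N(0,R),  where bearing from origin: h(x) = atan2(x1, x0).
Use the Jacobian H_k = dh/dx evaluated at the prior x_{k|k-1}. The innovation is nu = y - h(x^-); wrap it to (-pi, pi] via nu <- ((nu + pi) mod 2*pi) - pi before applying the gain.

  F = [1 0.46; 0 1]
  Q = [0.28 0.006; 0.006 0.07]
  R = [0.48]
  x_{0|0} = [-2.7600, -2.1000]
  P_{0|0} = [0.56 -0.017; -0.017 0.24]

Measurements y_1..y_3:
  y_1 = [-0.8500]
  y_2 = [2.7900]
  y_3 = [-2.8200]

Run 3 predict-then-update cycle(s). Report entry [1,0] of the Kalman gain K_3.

K[1,0] = -0.0847

step 1: x^-=[-3.7260, -2.1000]  P^-=[0.8751 0.0994; 0.0994 0.3100]  H_jac=[0.1148 -0.2037]  S=[0.4997]  K=[0.1605; -0.1035]  nu=[1.7784]  x^+=[-3.4405, -2.2841]  P^+=[0.8623 0.1077; 0.1077 0.3046]
step 2: x^-=[-4.4912, -2.2841]  P^-=[1.3058 0.2538; 0.2538 0.3746]  H_jac=[0.0900 -0.1769]  S=[0.4942]  K=[0.1468; -0.0879]  nu=[-0.8221]  x^+=[-4.6119, -2.2118]  P^+=[1.2952 0.2602; 0.2602 0.3708]
step 3: x^-=[-5.6294, -2.2118]  P^-=[1.8930 0.4368; 0.4368 0.4408]  H_jac=[0.0605 -0.1539]  S=[0.4892]  K=[0.0966; -0.0847]  nu=[-0.0528]  x^+=[-5.6345, -2.2074]  P^+=[1.8885 0.4408; 0.4408 0.4373]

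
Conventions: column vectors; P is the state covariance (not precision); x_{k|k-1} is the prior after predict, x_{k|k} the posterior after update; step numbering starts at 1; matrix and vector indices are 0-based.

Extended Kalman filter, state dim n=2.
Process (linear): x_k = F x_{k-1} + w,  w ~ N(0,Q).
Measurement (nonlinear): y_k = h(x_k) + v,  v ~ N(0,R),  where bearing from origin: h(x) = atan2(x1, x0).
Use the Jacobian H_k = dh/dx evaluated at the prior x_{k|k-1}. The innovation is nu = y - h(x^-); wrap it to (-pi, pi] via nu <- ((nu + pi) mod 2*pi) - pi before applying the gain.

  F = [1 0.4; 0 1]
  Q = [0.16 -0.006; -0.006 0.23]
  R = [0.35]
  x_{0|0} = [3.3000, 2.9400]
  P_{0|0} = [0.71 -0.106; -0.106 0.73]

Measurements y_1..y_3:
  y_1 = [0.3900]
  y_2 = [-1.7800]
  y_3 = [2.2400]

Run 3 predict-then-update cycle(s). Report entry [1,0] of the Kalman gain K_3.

step 1: x^-=[4.4760, 2.9400]  P^-=[0.9020 0.1800; 0.1800 0.9600]  H_jac=[-0.1025 0.1561]  S=[0.3771]  K=[-0.1707; 0.3484]  nu=[-0.1912]  x^+=[4.5086, 2.8734]  P^+=[0.8910 0.2024; 0.2024 0.9142]
step 2: x^-=[5.6580, 2.8734]  P^-=[1.3592 0.5621; 0.5621 1.1442]  H_jac=[-0.0714 0.1405]  S=[0.3682]  K=[-0.0489; 0.3277]  nu=[-2.2499]  x^+=[5.7680, 2.1362]  P^+=[1.3583 0.5680; 0.5680 1.1047]
step 3: x^-=[6.6225, 2.1362]  P^-=[2.1495 1.0039; 1.0039 1.3347]  H_jac=[-0.0441 0.1368]  S=[0.3670]  K=[0.1157; 0.3767]  nu=[1.9280]  x^+=[6.8456, 2.8624]  P^+=[2.1446 0.9879; 0.9879 1.2826]

K[1,0] = 0.3767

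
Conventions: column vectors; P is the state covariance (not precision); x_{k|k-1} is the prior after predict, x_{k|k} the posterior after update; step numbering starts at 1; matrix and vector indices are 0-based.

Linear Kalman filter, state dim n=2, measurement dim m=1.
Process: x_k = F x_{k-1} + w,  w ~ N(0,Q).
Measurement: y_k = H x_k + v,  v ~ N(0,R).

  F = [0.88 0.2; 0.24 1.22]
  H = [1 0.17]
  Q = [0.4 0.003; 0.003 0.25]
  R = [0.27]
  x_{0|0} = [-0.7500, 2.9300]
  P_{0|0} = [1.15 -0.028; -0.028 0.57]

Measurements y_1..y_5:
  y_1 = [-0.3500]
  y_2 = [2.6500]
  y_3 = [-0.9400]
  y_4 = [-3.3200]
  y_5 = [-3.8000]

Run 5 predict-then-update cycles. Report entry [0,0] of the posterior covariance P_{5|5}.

P_post[0,0] = 0.1935

step 1: x^-=[-0.0740, 3.3946]  P^-=[1.3035 0.3536; 0.3536 1.1482]  S=[1.7269]  K=[0.7896; 0.3178]  nu=[-0.8531]  x^+=[-0.7476, 3.1235]  P^+=[0.2268 -0.0798; -0.0798 0.9739]
step 2: x^-=[-0.0332, 3.6313]  P^-=[0.5865 0.1991; 0.1991 1.6658]  S=[0.9723]  K=[0.6380; 0.4960]  nu=[2.0659]  x^+=[1.2848, 4.6559]  P^+=[0.1907 -0.1086; -0.1086 1.4267]
step 3: x^-=[2.0618, 5.9886]  P^-=[0.5665 0.2696; 0.2696 2.3208]  S=[0.9953]  K=[0.6153; 0.6673]  nu=[-4.0199]  x^+=[-0.4115, 3.3062]  P^+=[0.1898 -0.1390; -0.1390 1.8777]
step 4: x^-=[0.2991, 3.9348]  P^-=[0.5731 0.3453; 0.3453 2.9742]  S=[1.0465]  K=[0.6038; 0.8131]  nu=[-4.2880]  x^+=[-2.2898, 0.4482]  P^+=[0.1917 -0.1685; -0.1685 2.2824]
step 5: x^-=[-1.9254, -0.0028]  P^-=[0.5804 0.4114; 0.4114 3.5595]  S=[1.0932]  K=[0.5949; 0.9299]  nu=[-1.8741]  x^+=[-3.0404, -1.7455]  P^+=[0.1935 -0.1933; -0.1933 2.6142]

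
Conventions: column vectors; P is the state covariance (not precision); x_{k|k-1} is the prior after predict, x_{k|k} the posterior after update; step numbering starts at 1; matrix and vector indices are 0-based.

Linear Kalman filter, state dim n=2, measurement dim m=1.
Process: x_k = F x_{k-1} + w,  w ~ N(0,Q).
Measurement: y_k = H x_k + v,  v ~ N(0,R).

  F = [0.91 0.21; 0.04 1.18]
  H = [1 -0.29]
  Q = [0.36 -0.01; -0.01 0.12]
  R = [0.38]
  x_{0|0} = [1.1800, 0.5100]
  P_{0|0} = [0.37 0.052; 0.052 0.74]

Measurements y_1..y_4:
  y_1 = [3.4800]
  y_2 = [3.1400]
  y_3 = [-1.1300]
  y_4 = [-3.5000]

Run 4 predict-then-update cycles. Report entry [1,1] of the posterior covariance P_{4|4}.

P_post[1,1] = 3.4875

step 1: x^-=[1.1809, 0.6490]  P^-=[0.7189 0.2431; 0.2431 1.1559]  S=[1.0551]  K=[0.6145; -0.0873]  nu=[2.4873]  x^+=[2.7094, 0.4319]  P^+=[0.3204 0.2997; 0.2997 1.1478]
step 2: x^-=[2.5563, 0.6180]  P^-=[0.7905 0.6104; 0.6104 1.7471]  S=[0.9634]  K=[0.6368; 0.1077]  nu=[0.7629]  x^+=[3.0421, 0.7002]  P^+=[0.3998 0.5443; 0.5443 1.7359]
step 3: x^-=[2.9154, 0.9480]  P^-=[0.9757 1.0238; 1.0238 2.5891]  S=[0.9797]  K=[0.6929; 0.2786]  nu=[-3.7705]  x^+=[0.3028, -0.1026]  P^+=[0.5054 0.8347; 0.8347 2.5130]
step 4: x^-=[0.2540, -0.1090]  P^-=[1.2083 1.5344; 1.5344 3.6987]  S=[1.0094]  K=[0.7562; 0.4574]  nu=[-3.7856]  x^+=[-2.6087, -1.8407]  P^+=[0.6311 1.1852; 1.1852 3.4875]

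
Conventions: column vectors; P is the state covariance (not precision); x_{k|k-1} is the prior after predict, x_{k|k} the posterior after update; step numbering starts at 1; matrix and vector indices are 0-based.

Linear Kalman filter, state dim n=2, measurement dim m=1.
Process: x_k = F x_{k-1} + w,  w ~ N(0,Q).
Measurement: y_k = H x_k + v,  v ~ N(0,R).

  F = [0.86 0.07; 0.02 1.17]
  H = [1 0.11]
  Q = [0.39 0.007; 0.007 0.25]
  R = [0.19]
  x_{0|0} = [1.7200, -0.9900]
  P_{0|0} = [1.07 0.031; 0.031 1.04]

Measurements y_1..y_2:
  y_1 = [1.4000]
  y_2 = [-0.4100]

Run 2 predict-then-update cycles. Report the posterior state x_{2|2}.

step 1: x^-=[1.4099, -1.1239]  P^-=[1.1902 0.1418; 0.1418 1.6755]  S=[1.4317]  K=[0.8422; 0.2278]  nu=[0.1137]  x^+=[1.5057, -1.0980]  P^+=[0.1746 -0.1329; -0.1329 1.6012]
step 2: x^-=[1.2180, -1.2545]  P^-=[0.5110 0.0073; 0.0073 2.4358]  S=[0.7321]  K=[0.6991; 0.3759]  nu=[-1.4900]  x^+=[0.1763, -1.8147]  P^+=[0.1532 -0.1851; -0.1851 2.3323]

x_post = [0.1763, -1.8147]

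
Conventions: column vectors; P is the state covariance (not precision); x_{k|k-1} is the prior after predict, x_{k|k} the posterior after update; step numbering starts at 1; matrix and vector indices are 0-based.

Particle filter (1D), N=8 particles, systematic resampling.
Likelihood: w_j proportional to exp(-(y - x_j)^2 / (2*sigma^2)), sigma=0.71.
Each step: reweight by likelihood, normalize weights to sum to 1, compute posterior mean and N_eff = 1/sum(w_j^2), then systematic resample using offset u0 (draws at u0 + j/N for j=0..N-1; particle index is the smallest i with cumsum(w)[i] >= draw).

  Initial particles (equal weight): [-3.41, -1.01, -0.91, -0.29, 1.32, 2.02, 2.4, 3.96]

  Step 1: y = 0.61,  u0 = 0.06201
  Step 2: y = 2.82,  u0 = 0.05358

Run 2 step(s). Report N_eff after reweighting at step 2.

step 1: w=[0.0000, 0.0525, 0.0717, 0.3175, 0.4301, 0.0987, 0.0295, 0.0000]  mean=0.6276  Neff=3.2866  idx=[2, 3, 3, 3, 4, 4, 4, 5]
step 2: w=[0.0000, 0.0001, 0.0001, 0.0001, 0.1260, 0.1260, 0.1260, 0.6219]  mean=1.7549  Neff=2.3022  idx=[4, 5, 6, 7, 7, 7, 7, 7]

N_eff = 2.3022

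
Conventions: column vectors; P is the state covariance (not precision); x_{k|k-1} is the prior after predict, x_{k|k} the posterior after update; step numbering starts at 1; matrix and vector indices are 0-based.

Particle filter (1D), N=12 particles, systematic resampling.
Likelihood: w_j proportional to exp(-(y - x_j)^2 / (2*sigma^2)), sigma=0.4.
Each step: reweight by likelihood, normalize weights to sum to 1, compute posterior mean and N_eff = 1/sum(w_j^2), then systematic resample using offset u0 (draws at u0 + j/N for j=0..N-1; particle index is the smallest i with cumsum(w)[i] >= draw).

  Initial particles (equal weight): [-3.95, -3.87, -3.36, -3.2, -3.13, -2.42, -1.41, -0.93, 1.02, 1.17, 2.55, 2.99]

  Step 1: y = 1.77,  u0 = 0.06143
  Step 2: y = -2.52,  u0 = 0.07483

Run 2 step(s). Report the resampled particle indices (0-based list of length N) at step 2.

step 1: w=[0.0000, 0.0000, 0.0000, 0.0000, 0.0000, 0.0000, 0.0000, 0.0000, 0.2628, 0.4949, 0.2277, 0.0146]  mean=1.4713  Neff=2.7317  idx=[8, 8, 8, 9, 9, 9, 9, 9, 9, 10, 10, 10]
step 2: w=[0.3123, 0.3123, 0.3123, 0.0105, 0.0105, 0.0105, 0.0105, 0.0105, 0.0105, 0.0000, 0.0000, 0.0000]  mean=1.0295  Neff=3.4108  idx=[0, 0, 0, 1, 1, 1, 1, 2, 2, 2, 2, 8]

resampled_idx = [0, 0, 0, 1, 1, 1, 1, 2, 2, 2, 2, 8]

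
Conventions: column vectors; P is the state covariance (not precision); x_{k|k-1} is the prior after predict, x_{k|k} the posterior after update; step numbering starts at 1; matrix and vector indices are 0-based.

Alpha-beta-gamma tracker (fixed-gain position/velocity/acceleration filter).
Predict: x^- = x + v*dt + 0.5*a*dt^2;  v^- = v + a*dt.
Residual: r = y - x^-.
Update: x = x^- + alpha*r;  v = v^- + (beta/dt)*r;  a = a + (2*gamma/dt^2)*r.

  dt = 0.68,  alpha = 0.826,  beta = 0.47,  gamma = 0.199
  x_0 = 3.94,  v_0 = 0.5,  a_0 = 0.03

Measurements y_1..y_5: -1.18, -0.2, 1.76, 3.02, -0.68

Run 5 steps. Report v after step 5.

v_post = 1.8009

step 1: x_pred=4.2869  r=-5.4669  x^+=-0.2288  v^+=-3.2582  a^+=-4.6755
step 2: x_pred=-3.5253  r=3.3253  x^+=-0.7786  v^+=-4.1392  a^+=-1.8133
step 3: x_pred=-4.0125  r=5.7725  x^+=0.7556  v^+=-1.3824  a^+=3.1552
step 4: x_pred=0.5450  r=2.4750  x^+=2.5894  v^+=2.4738  a^+=5.2855
step 5: x_pred=5.4935  r=-6.1735  x^+=0.3942  v^+=1.8009  a^+=-0.0282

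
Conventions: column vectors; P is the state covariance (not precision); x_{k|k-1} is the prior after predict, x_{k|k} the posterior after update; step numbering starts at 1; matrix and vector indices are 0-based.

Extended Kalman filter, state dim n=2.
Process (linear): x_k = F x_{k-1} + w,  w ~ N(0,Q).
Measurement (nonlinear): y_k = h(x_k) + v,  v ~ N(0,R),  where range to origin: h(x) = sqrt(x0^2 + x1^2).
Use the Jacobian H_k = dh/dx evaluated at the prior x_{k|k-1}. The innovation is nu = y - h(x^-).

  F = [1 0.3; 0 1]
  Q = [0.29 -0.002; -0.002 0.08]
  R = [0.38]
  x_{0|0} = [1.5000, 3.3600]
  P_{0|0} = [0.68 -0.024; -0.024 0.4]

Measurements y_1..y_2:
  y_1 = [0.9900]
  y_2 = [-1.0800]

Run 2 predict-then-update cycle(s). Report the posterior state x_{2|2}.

x_post = [-0.2728, 0.8277]

step 1: x^-=[2.5080, 3.3600]  P^-=[0.9916 0.0940; 0.0940 0.4800]  H_jac=[0.5982 0.8014]  S=[1.1332]  K=[0.5899; 0.3891]  nu=[-3.2028]  x^+=[0.6186, 2.1139]  P^+=[0.5973 -0.1661; -0.1661 0.3085]
step 2: x^-=[1.2528, 2.1139]  P^-=[0.8154 -0.0755; -0.0755 0.3885]  H_jac=[0.5098 0.8603]  S=[0.8132]  K=[0.4313; 0.3636]  nu=[-3.5372]  x^+=[-0.2728, 0.8277]  P^+=[0.6641 -0.2031; -0.2031 0.2810]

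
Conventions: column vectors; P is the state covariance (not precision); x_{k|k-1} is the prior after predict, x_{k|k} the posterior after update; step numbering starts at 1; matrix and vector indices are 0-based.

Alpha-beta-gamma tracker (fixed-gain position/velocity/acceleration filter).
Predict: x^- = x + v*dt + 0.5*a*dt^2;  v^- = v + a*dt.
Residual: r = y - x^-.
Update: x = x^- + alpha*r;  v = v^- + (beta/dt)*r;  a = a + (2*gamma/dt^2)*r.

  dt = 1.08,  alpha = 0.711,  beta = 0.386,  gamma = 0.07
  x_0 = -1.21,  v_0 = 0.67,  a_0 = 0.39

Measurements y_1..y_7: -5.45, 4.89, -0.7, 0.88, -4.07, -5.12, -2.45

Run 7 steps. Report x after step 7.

x_post = -4.0787

step 1: x_pred=-0.2590  r=-5.1910  x^+=-3.9498  v^+=-0.7641  a^+=-0.2331
step 2: x_pred=-4.9110  r=9.8010  x^+=2.0575  v^+=2.4871  a^+=0.9433
step 3: x_pred=5.2937  r=-5.9937  x^+=1.0322  v^+=1.3637  a^+=0.2239
step 4: x_pred=2.6355  r=-1.7555  x^+=1.3874  v^+=0.9781  a^+=0.0132
step 5: x_pred=2.4513  r=-6.5213  x^+=-2.1853  v^+=-1.3385  a^+=-0.7695
step 6: x_pred=-4.0797  r=-1.0403  x^+=-4.8194  v^+=-2.5414  a^+=-0.8944
step 7: x_pred=-8.0857  r=5.6357  x^+=-4.0787  v^+=-1.4931  a^+=-0.2180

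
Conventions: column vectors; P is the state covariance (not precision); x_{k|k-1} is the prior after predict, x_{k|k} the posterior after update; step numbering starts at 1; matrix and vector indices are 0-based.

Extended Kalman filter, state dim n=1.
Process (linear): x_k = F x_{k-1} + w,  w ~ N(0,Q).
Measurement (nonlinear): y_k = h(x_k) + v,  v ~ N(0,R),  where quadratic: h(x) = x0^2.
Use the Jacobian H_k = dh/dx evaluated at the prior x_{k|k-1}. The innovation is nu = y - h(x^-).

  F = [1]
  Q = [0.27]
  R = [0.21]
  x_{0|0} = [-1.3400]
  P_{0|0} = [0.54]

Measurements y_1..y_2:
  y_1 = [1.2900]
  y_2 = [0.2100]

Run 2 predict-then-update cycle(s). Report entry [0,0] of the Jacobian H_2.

step 1: x^-=[-1.3400]  P^-=[0.8100]  H_jac=[-2.6800]  S=[6.0277]  K=[-0.3601]  nu=[-0.5056]  x^+=[-1.1579]  P^+=[0.0282]
step 2: x^-=[-1.1579]  P^-=[0.2982]  H_jac=[-2.3158]  S=[1.8094]  K=[-0.3817]  nu=[-1.1308]  x^+=[-0.7263]  P^+=[0.0346]

H_jac[0,0] = -2.3158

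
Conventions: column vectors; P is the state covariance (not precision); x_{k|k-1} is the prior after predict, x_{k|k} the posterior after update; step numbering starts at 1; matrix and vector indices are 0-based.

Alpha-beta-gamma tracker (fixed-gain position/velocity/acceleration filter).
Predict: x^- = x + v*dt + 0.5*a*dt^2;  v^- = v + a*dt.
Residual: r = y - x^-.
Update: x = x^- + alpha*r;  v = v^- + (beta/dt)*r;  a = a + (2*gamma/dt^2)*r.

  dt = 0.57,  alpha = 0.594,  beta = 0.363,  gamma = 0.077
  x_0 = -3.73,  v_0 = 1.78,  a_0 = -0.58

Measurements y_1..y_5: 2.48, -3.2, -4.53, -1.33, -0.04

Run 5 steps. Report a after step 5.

step 1: x_pred=-2.8096  r=5.2896  x^+=0.3324  v^+=4.8181  a^+=1.9272
step 2: x_pred=3.3918  r=-6.5918  x^+=-0.5237  v^+=1.7187  a^+=-1.1972
step 3: x_pred=0.2614  r=-4.7914  x^+=-2.5847  v^+=-2.0151  a^+=-3.4683
step 4: x_pred=-4.2967  r=2.9667  x^+=-2.5345  v^+=-2.1027  a^+=-2.0621
step 5: x_pred=-4.0680  r=4.0280  x^+=-1.6754  v^+=-0.7129  a^+=-0.1528

a_post = -0.1528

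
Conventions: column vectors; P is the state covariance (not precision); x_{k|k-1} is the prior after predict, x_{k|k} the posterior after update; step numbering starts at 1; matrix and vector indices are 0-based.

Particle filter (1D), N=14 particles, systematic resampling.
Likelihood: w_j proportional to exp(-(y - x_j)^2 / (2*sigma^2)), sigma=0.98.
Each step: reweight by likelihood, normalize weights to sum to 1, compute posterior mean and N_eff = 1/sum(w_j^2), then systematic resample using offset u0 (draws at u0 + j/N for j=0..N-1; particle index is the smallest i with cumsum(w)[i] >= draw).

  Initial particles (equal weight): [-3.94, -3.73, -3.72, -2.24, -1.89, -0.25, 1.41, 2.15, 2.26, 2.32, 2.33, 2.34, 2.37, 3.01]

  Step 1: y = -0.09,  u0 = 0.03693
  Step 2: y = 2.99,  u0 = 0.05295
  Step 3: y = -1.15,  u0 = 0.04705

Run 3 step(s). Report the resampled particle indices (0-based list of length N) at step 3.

step 1: w=[0.0002, 0.0005, 0.0006, 0.0475, 0.0976, 0.5204, 0.1635, 0.0387, 0.0298, 0.0256, 0.0250, 0.0244, 0.0226, 0.0035]  mean=0.1938  Neff=3.1832  idx=[3, 4, 5, 5, 5, 5, 5, 5, 5, 6, 6, 6, 8, 11]
step 2: w=[0.0000, 0.0000, 0.0018, 0.0018, 0.0018, 0.0018, 0.0018, 0.0018, 0.0018, 0.1132, 0.1132, 0.1132, 0.3147, 0.3333]  mean=1.9671  Neff=4.0222  idx=[9, 9, 10, 11, 11, 12, 12, 12, 12, 13, 13, 13, 13, 13]
step 3: w=[0.1801, 0.1801, 0.1801, 0.1801, 0.1801, 0.0128, 0.0128, 0.0128, 0.0128, 0.0096, 0.0096, 0.0096, 0.0096, 0.0096]  mean=1.4984  Neff=6.1228  idx=[0, 0, 1, 1, 1, 2, 2, 3, 3, 3, 4, 4, 5, 11]

resampled_idx = [0, 0, 1, 1, 1, 2, 2, 3, 3, 3, 4, 4, 5, 11]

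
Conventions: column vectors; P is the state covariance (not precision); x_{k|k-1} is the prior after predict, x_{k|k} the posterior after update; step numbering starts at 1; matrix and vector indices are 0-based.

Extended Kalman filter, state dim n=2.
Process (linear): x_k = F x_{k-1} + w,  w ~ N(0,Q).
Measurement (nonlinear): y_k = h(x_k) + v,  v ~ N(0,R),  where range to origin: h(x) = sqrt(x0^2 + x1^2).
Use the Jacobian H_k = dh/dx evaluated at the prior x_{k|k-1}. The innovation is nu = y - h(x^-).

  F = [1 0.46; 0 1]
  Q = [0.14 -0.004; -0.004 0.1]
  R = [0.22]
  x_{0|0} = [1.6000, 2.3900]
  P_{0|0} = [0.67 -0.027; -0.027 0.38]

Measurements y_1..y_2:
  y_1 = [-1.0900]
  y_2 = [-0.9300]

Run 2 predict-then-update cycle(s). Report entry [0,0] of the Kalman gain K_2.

step 1: x^-=[2.6994, 2.3900]  P^-=[0.8656 0.1438; 0.1438 0.4800]  H_jac=[0.7487 0.6629]  S=[1.0589]  K=[0.7020; 0.4022]  nu=[-4.6954]  x^+=[-0.5970, 0.5016]  P^+=[0.3437 -0.1552; -0.1552 0.3087]
step 2: x^-=[-0.3662, 0.5016]  P^-=[0.4062 -0.0172; -0.0172 0.4087]  H_jac=[-0.5897 0.8076]  S=[0.6442]  K=[-0.3934; 0.5281]  nu=[-1.5511]  x^+=[0.2439, -0.3176]  P^+=[0.3066 0.1167; 0.1167 0.2290]

K[0,0] = -0.3934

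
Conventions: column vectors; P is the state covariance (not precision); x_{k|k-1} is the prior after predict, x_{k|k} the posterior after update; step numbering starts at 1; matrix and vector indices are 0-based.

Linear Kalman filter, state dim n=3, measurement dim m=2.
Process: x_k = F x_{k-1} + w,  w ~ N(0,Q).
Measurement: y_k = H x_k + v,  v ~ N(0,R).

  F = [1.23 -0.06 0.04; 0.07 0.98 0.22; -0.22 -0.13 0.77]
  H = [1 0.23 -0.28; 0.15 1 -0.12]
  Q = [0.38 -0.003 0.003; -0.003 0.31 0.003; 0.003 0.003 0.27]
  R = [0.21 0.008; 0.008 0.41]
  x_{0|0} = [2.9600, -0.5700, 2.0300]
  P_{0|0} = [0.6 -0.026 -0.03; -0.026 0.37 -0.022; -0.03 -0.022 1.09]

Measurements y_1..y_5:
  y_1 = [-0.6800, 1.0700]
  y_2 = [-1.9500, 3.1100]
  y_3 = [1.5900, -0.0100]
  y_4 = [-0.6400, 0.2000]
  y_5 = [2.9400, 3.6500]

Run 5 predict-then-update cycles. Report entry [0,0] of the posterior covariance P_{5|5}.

P_post[0,0] = 0.1998

step 1: x^-=[3.7562, 0.0952, 0.9860]  P^-=[1.2918 -0.0035 -0.1461; -0.0035 0.7071 0.1210; -0.1461 0.1210 0.9646]  S=[1.6795 0.3796; 0.3796 1.1352]  K=[0.8132 -0.0889; -0.0684 0.6325; -0.2466 0.0677]  nu=[-4.1820, 0.5297]  x^+=[0.3085, 0.7163, 2.0530]  P^+=[0.2272 -0.0438 0.1682; -0.0438 0.2779 0.1050; 0.1682 0.1050 0.8700]
step 2: x^-=[0.4186, 1.1752, 1.4198]  P^-=[0.7487 0.0039 0.1294; 0.0039 0.6646 0.1985; 0.1294 0.1985 0.7210]  S=[0.9542 0.2195; 0.2195 1.0507]  K=[0.7622 -0.0633; -0.0360 0.6179; -0.0598 0.1375]  nu=[-2.2413, 2.0424]  x^+=[-1.4191, 2.5180, 1.8347]  P^+=[0.2113 -0.0326 0.1582; -0.0326 0.2719 0.1163; 0.1582 0.1163 0.7013]
step 3: x^-=[-1.8232, 2.7720, 1.3976]  P^-=[0.7216 0.0125 0.1167; 0.0125 0.6567 0.1766; 0.1167 0.1766 0.6219]  S=[0.9328 0.2279; 0.2279 1.0491]  K=[0.7570 -0.0627; -0.0276 0.6136; -0.0484 0.1244]  nu=[3.1670, -2.3408]  x^+=[0.7210, 1.2484, 0.9532]  P^+=[0.2046 -0.0339 0.1369; -0.0339 0.2688 0.1028; 0.1369 0.1028 0.6062]
step 4: x^-=[0.8501, 1.4836, 0.4131]  P^-=[0.7095 0.0035 0.0966; 0.0035 0.6424 0.1513; 0.0966 0.1513 0.5750]  S=[0.9266 0.2229; 0.2229 1.0379]  K=[0.7535 -0.0671; -0.0288 0.6081; -0.0574 0.1056]  nu=[-1.7156, -1.3616]  x^+=[-0.3514, 0.7050, 0.3677]  P^+=[0.2012 -0.0366 0.1254; -0.0366 0.2656 0.0916; 0.1254 0.0916 0.5630]
step 5: x^-=[-0.4598, 0.7472, 0.2688]  P^-=[0.7036 -0.0037 0.0863; -0.0037 0.6316 0.1369; 0.0863 0.1369 0.5551]  S=[0.9229 0.2176; 0.2176 1.0284]  K=[0.7518 -0.0701; -0.0305 0.6041; -0.0631 0.0942]  nu=[3.3032, 3.0040]  x^+=[1.8131, 2.4612, 0.3436]  P^+=[0.1998 -0.0382 0.1204; -0.0382 0.2634 0.0855; 0.1204 0.0855 0.5449]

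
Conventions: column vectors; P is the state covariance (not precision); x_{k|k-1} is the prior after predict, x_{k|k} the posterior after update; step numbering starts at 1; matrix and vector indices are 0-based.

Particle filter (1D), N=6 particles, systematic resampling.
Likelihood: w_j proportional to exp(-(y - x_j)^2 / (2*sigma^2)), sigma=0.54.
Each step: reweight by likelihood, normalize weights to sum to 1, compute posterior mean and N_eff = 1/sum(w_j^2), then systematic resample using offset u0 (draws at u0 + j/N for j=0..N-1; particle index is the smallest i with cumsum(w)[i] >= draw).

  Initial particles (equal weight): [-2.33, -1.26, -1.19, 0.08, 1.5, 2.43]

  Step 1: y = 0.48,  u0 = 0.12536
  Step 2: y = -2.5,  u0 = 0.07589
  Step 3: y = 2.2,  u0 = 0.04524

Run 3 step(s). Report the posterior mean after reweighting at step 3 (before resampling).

step 1: w=[0.0000, 0.0059, 0.0089, 0.8056, 0.1780, 0.0016]  mean=0.3173  Neff=1.4688  idx=[3, 3, 3, 3, 3, 4]
step 2: w=[0.2000, 0.2000, 0.2000, 0.2000, 0.2000, 0.0000]  mean=0.0800  Neff=5.0000  idx=[0, 1, 2, 2, 3, 4]
step 3: w=[0.1667, 0.1667, 0.1667, 0.1667, 0.1667, 0.1667]  mean=0.0800  Neff=6.0000  idx=[0, 1, 2, 3, 4, 5]

post_mean = 0.0800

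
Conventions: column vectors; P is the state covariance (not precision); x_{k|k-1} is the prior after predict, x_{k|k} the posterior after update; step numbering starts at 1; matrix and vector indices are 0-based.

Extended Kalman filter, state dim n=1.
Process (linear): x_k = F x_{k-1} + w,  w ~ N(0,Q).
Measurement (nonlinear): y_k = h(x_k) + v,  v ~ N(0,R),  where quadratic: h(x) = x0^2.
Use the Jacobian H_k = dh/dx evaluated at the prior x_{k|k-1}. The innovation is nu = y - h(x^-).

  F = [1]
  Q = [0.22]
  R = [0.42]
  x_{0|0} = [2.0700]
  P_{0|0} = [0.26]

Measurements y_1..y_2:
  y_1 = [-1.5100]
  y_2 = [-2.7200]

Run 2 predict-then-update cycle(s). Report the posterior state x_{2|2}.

x_post = [-0.4959]

step 1: x^-=[2.0700]  P^-=[0.4800]  H_jac=[4.1400]  S=[8.6470]  K=[0.2298]  nu=[-5.7949]  x^+=[0.7383]  P^+=[0.0233]
step 2: x^-=[0.7383]  P^-=[0.2433]  H_jac=[1.4765]  S=[0.9504]  K=[0.3780]  nu=[-3.2650]  x^+=[-0.4959]  P^+=[0.1075]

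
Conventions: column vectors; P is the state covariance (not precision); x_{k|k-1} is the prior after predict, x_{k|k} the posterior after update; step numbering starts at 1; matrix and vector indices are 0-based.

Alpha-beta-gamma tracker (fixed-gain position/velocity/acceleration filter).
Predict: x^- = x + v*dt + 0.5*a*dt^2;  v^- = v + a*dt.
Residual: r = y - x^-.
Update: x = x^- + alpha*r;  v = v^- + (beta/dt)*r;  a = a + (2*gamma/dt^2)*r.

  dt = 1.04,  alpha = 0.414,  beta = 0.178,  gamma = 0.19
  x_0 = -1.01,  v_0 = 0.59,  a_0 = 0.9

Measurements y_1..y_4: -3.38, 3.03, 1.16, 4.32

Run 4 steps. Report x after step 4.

step 1: x_pred=0.0903  r=-3.4703  x^+=-1.3464  v^+=0.9320  a^+=-0.3192
step 2: x_pred=-0.5497  r=3.5797  x^+=0.9323  v^+=1.2127  a^+=0.9384
step 3: x_pred=2.7010  r=-1.5410  x^+=2.0630  v^+=1.9249  a^+=0.3970
step 4: x_pred=4.2797  r=0.0403  x^+=4.2964  v^+=2.3447  a^+=0.4112

x_post = 4.2964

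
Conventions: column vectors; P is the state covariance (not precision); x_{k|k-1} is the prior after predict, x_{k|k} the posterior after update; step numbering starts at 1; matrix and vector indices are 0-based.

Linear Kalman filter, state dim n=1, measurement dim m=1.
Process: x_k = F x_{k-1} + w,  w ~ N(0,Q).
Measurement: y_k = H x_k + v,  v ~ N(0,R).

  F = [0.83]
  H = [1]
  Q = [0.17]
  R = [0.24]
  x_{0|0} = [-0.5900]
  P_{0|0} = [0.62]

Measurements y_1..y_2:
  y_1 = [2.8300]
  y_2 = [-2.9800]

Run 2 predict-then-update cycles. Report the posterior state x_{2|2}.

x_post = [-0.9166]

step 1: x^-=[-0.4897]  P^-=[0.5971]  S=[0.8371]  K=[0.7133]  nu=[3.3197]  x^+=[1.8782]  P^+=[0.1712]
step 2: x^-=[1.5589]  P^-=[0.2879]  S=[0.5279]  K=[0.5454]  nu=[-4.5389]  x^+=[-0.9166]  P^+=[0.1309]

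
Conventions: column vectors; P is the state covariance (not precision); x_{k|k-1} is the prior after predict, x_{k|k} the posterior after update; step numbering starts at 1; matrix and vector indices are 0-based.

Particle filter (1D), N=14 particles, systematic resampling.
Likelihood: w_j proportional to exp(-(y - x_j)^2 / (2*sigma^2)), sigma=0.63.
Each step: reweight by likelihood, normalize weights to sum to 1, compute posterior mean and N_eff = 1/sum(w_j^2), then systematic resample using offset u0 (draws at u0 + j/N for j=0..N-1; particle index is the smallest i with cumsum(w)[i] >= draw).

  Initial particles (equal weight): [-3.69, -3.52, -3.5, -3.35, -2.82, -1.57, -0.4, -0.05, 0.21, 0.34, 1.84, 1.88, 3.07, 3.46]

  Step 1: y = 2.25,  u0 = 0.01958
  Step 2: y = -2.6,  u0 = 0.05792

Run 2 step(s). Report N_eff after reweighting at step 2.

N_eff = 10.4716

step 1: w=[0.0000, 0.0000, 0.0000, 0.0000, 0.0000, 0.0000, 0.0001, 0.0006, 0.0023, 0.0045, 0.3589, 0.3733, 0.1902, 0.0701]  mean=2.1907  Neff=3.2331  idx=[10, 10, 10, 10, 10, 11, 11, 11, 11, 11, 11, 12, 12, 13]
step 2: w=[0.1133, 0.1133, 0.1133, 0.1133, 0.1133, 0.0723, 0.0723, 0.0723, 0.0723, 0.0723, 0.0723, 0.0000, 0.0000, 0.0000]  mean=1.8573  Neff=10.4716  idx=[0, 1, 1, 2, 3, 3, 4, 4, 5, 6, 7, 8, 9, 10]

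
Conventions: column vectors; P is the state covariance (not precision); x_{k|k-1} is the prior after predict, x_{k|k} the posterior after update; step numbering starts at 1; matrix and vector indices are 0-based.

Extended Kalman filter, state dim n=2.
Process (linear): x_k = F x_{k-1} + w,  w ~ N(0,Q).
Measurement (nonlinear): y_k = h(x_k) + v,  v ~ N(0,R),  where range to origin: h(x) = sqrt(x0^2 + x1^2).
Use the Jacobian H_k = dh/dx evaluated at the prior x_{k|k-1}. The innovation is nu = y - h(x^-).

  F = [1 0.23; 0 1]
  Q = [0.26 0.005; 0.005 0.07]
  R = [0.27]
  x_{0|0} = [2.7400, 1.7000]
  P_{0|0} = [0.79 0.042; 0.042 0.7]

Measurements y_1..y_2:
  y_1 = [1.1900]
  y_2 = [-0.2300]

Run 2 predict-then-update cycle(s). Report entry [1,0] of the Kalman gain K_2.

K[1,0] = 0.3072

step 1: x^-=[3.1310, 1.7000]  P^-=[1.1063 0.2080; 0.2080 0.7700]  H_jac=[0.8788 0.4772]  S=[1.4742]  K=[0.7268; 0.3732]  nu=[-2.3727]  x^+=[1.4064, 0.8144]  P^+=[0.3275 -0.1919; -0.1919 0.5647]
step 2: x^-=[1.5937, 0.8144]  P^-=[0.5291 -0.0570; -0.0570 0.6347]  H_jac=[0.8905 0.4551]  S=[0.7747]  K=[0.5746; 0.3072]  nu=[-2.0197]  x^+=[0.4331, 0.1939]  P^+=[0.2733 -0.1938; -0.1938 0.5615]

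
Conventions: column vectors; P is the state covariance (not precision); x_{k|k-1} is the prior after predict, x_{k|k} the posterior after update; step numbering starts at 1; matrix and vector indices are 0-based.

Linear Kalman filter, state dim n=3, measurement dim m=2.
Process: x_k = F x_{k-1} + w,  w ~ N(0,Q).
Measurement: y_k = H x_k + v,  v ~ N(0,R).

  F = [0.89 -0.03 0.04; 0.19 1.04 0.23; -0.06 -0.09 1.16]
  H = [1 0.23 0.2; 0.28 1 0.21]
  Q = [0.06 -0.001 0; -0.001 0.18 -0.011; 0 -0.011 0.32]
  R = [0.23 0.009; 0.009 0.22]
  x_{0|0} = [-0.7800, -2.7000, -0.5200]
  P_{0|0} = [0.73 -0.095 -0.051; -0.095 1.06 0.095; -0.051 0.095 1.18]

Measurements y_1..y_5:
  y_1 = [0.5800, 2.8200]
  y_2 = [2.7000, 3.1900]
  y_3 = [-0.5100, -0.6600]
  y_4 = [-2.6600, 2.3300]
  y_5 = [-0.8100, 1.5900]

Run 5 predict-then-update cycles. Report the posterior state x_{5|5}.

x_post = [-0.8921, 1.8685, -1.6713]

step 1: x^-=[-0.6340, -3.0758, -0.3134]  P^-=[0.6423 0.0053 -0.0301; 0.0053 1.4187 0.3059; -0.0301 0.3059 1.9053]  S=[1.0421 0.6688; 0.6688 1.9010]  K=[0.7121 -0.1565; -0.1604 0.8373; 0.2180 0.2903]  nu=[1.9841, 6.1391]  x^+=[-0.1816, 1.7462, 1.9012]  P^+=[0.2163 -0.0422 -0.2210; -0.0422 0.2388 -0.2106; -0.2210 -0.2106 1.6109]
step 2: x^-=[-0.1379, 2.2189, 2.0591]  P^-=[0.2211 -0.0501 -0.1524; -0.0501 0.3946 0.1020; -0.1524 0.1020 2.5646]  S=[0.5000 0.2009; 0.2009 0.7419]  K=[0.4143 -0.1393; -0.1072 0.5708; 0.4984 0.6709]  nu=[1.9158, 0.5773]  x^+=[0.5753, 2.3431, 3.4014]  P^+=[0.1441 -0.0194 -0.2282; -0.0194 0.1717 -0.1982; -0.2282 -0.1982 1.9721]
step 3: x^-=[0.5777, 3.3284, 3.7002]  P^-=[0.1627 -0.0370 -0.1416; -0.0370 0.3528 0.2169; -0.1416 0.2169 3.0485]  S=[0.4796 0.2406; 0.2406 0.7737]  K=[0.3272 -0.1291; -0.0817 0.5269; 0.6517 0.8538]  nu=[-2.5933, -4.9273]  x^+=[0.3651, 0.9444, -2.1969]  P^+=[0.1188 -0.0155 -0.2056; -0.0155 0.1555 -0.1715; -0.2056 -0.1715 2.0130]
step 4: x^-=[0.2087, 0.5463, -2.6553]  P^-=[0.1441 -0.0311 -0.1165; -0.0311 0.3529 0.2656; -0.1165 0.2656 3.0946]  S=[0.4800 0.2623; 0.2623 0.8011]  K=[0.3009 -0.1176; -0.0705 0.5223; 0.6963 0.8741]  nu=[-2.4633, 2.2829]  x^+=[-0.8009, 1.9125, -2.3749]  P^+=[0.1081 -0.0152 -0.1822; -0.0152 0.1512 -0.1558; -0.1822 -0.1558 1.9305]
step 5: x^-=[-0.8652, 1.2906, -2.8789]  P^-=[0.1370 -0.0277 -0.0963; -0.0277 0.3532 0.2675; -0.0963 0.2675 2.9770]  S=[0.4781 0.2649; 0.2649 0.8007]  K=[0.2934 -0.1090; -0.0662 0.5234; 0.7021 0.8489]  nu=[0.3341, 1.1462]  x^+=[-0.8921, 1.8685, -1.6713]  P^+=[0.1033 -0.0153 -0.1664; -0.0153 0.1500 -0.1485; -0.1664 -0.1485 1.8486]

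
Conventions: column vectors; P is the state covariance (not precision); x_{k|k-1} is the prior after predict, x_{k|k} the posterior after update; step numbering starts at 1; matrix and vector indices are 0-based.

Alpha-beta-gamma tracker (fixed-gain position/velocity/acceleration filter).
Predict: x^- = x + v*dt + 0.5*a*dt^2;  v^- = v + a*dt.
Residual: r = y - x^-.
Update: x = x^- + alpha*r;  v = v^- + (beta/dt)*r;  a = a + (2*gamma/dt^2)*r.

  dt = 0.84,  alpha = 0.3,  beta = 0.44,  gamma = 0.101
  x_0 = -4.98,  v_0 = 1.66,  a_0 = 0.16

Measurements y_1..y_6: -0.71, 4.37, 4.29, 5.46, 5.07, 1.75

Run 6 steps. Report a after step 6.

step 1: x_pred=-3.5292  r=2.8192  x^+=-2.6834  v^+=3.2711  a^+=0.9671
step 2: x_pred=0.4055  r=3.9645  x^+=1.5948  v^+=6.1601  a^+=2.1020
step 3: x_pred=7.5109  r=-3.2209  x^+=6.5446  v^+=6.2386  a^+=1.1799
step 4: x_pred=12.2014  r=-6.7414  x^+=10.1790  v^+=3.6986  a^+=-0.7500
step 5: x_pred=13.0212  r=-7.9512  x^+=10.6358  v^+=-1.0963  a^+=-3.0263
step 6: x_pred=8.6473  r=-6.8973  x^+=6.5781  v^+=-7.2512  a^+=-5.0008

a_post = -5.0008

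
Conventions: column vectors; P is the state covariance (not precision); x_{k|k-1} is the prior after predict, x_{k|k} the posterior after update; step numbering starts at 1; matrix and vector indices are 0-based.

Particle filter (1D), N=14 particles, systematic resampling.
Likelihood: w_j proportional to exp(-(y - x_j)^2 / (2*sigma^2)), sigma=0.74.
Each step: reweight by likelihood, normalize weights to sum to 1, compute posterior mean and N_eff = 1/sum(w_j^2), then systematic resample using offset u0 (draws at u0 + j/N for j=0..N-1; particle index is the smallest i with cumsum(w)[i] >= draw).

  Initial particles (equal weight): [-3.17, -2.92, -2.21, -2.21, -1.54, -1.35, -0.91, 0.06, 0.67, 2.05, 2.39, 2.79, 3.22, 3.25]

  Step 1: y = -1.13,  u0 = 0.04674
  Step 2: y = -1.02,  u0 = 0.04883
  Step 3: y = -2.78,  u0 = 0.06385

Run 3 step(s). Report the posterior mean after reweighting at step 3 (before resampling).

post_mean = -1.6486

step 1: w=[0.0058, 0.0139, 0.0892, 0.0892, 0.2220, 0.2477, 0.2477, 0.0710, 0.0134, 0.0000, 0.0000, 0.0000, 0.0000, 0.0000]  mean=-1.3416  Neff=5.1720  idx=[2, 3, 3, 4, 4, 4, 5, 5, 5, 6, 6, 6, 6, 7]
step 2: w=[0.0269, 0.0269, 0.0269, 0.0767, 0.0767, 0.0767, 0.0889, 0.0889, 0.0889, 0.0971, 0.0971, 0.0971, 0.0971, 0.0339]  mean=-1.2446  Neff=12.1337  idx=[1, 3, 4, 5, 6, 7, 7, 8, 9, 10, 10, 11, 12, 13]
step 3: w=[0.3226, 0.1066, 0.1066, 0.1066, 0.0671, 0.0671, 0.0671, 0.0671, 0.0178, 0.0178, 0.0178, 0.0178, 0.0178, 0.0003]  mean=-1.6486  Neff=6.3404  idx=[0, 0, 0, 0, 1, 1, 2, 3, 3, 4, 6, 7, 8, 12]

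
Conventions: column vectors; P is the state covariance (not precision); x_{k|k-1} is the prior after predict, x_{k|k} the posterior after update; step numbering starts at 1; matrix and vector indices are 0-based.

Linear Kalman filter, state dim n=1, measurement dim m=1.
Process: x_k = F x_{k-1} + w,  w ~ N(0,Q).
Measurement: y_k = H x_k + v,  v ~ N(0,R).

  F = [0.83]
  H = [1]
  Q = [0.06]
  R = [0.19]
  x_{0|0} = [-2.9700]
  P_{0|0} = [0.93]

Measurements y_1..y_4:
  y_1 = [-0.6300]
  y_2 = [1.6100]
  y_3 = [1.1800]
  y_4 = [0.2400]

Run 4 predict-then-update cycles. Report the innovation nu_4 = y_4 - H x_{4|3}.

step 1: x^-=[-2.4651]  P^-=[0.7007]  S=[0.8907]  K=[0.7867]  nu=[1.8351]  x^+=[-1.0215]  P^+=[0.1495]
step 2: x^-=[-0.8478]  P^-=[0.1630]  S=[0.3530]  K=[0.4617]  nu=[2.4578]  x^+=[0.2870]  P^+=[0.0877]
step 3: x^-=[0.2382]  P^-=[0.1204]  S=[0.3104]  K=[0.3880]  nu=[0.9418]  x^+=[0.6036]  P^+=[0.0737]
step 4: x^-=[0.5010]  P^-=[0.1108]  S=[0.3008]  K=[0.3683]  nu=[-0.2610]  x^+=[0.4048]  P^+=[0.0700]

innov = [-0.2610]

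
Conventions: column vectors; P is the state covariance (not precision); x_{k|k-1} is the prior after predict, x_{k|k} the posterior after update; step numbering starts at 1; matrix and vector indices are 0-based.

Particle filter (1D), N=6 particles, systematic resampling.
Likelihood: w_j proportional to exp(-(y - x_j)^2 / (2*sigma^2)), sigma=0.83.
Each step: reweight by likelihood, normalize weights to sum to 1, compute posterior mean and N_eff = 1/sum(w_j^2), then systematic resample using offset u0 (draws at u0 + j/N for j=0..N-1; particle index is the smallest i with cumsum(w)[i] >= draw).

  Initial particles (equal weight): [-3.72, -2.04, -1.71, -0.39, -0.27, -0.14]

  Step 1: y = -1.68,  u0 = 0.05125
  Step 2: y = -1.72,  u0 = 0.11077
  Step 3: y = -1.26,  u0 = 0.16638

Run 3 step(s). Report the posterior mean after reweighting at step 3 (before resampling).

post_mean = -1.7995

step 1: w=[0.0183, 0.3406, 0.3740, 0.1118, 0.0884, 0.0669]  mean=-1.4791  Neff=3.5586  idx=[1, 1, 2, 2, 2, 4]
step 2: w=[0.1830, 0.1830, 0.1971, 0.1971, 0.1971, 0.0428]  mean=-1.7691  Neff=5.3966  idx=[0, 1, 2, 3, 4, 4]
step 3: w=[0.1357, 0.1357, 0.1822, 0.1822, 0.1822, 0.1822]  mean=-1.7995  Neff=5.8981  idx=[1, 2, 3, 4, 5, 5]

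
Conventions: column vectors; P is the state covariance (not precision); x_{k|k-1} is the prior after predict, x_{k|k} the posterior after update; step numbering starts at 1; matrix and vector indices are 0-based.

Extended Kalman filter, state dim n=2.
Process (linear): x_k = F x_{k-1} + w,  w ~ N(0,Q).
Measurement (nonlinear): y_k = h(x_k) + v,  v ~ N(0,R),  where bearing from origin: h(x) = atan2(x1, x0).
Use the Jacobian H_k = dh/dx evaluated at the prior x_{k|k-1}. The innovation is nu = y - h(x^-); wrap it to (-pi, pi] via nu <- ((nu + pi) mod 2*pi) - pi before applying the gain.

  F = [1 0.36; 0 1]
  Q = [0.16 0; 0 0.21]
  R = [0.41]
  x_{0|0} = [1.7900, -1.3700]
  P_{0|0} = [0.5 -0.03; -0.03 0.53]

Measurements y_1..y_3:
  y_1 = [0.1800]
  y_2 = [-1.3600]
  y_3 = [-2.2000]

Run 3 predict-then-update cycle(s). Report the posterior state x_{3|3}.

step 1: x^-=[1.2968, -1.3700]  P^-=[0.7071 0.1608; 0.1608 0.7400]  H_jac=[0.3850 0.3644]  S=[0.6582]  K=[0.5026; 0.5038]  nu=[0.9928]  x^+=[1.7958, -0.8698]  P^+=[0.5408 -0.0059; -0.0059 0.5730]
step 2: x^-=[1.4827, -0.8698]  P^-=[0.7709 0.2004; 0.2004 0.7830]  H_jac=[0.2944 0.5018]  S=[0.7331]  K=[0.4467; 0.6163]  nu=[-0.8294]  x^+=[1.1122, -1.3811]  P^+=[0.6246 -0.0014; -0.0014 0.5045]
step 3: x^-=[0.6150, -1.3811]  P^-=[0.8489 0.1802; 0.1802 0.7145]  H_jac=[0.6043 0.2691]  S=[0.8303]  K=[0.6762; 0.3627]  nu=[-1.0481]  x^+=[-0.0938, -1.7612]  P^+=[0.4693 -0.0234; -0.0234 0.6053]

x_post = [-0.0938, -1.7612]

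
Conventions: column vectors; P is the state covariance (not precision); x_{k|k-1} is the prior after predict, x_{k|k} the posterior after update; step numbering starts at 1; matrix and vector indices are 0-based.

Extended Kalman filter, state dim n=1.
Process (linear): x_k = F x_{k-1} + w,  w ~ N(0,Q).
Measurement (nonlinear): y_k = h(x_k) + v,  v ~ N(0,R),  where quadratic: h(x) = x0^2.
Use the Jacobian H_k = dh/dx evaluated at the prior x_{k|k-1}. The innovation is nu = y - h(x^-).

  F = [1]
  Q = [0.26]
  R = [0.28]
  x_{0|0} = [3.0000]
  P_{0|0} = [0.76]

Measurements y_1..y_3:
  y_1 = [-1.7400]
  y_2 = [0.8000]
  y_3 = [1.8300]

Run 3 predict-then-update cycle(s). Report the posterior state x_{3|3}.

x_post = [1.3369]

step 1: x^-=[3.0000]  P^-=[1.0200]  H_jac=[6.0000]  S=[37.0000]  K=[0.1654]  nu=[-10.7400]  x^+=[1.2235]  P^+=[0.0077]
step 2: x^-=[1.2235]  P^-=[0.2677]  H_jac=[2.4471]  S=[1.8832]  K=[0.3479]  nu=[-0.6971]  x^+=[0.9810]  P^+=[0.0398]
step 3: x^-=[0.9810]  P^-=[0.2998]  H_jac=[1.9621]  S=[1.4342]  K=[0.4102]  nu=[0.8676]  x^+=[1.3369]  P^+=[0.0585]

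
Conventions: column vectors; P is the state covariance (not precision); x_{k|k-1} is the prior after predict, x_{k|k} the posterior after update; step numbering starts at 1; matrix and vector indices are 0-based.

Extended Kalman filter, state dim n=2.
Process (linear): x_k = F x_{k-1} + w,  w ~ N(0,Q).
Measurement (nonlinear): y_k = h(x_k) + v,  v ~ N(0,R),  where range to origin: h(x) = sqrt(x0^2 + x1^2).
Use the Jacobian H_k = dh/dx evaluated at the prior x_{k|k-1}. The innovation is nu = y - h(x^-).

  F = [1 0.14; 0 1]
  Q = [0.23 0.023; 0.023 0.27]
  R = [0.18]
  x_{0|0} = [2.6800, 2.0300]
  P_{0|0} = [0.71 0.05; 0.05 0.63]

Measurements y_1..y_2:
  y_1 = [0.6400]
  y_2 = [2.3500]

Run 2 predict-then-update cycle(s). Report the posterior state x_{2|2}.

x_post = [1.6963, 1.0465]

step 1: x^-=[2.9642, 2.0300]  P^-=[0.9663 0.1612; 0.1612 0.9000]  H_jac=[0.8251 0.5650]  S=[1.2755]  K=[0.6965; 0.5030]  nu=[-2.9527]  x^+=[0.9076, 0.5449]  P^+=[0.3476 -0.2856; -0.2856 0.5773]
step 2: x^-=[0.9839, 0.5449]  P^-=[0.5089 -0.1818; -0.1818 0.8473]  H_jac=[0.8748 0.4845]  S=[0.6142]  K=[0.5814; 0.4094]  nu=[1.2253]  x^+=[1.6963, 1.0465]  P^+=[0.3013 -0.3280; -0.3280 0.7444]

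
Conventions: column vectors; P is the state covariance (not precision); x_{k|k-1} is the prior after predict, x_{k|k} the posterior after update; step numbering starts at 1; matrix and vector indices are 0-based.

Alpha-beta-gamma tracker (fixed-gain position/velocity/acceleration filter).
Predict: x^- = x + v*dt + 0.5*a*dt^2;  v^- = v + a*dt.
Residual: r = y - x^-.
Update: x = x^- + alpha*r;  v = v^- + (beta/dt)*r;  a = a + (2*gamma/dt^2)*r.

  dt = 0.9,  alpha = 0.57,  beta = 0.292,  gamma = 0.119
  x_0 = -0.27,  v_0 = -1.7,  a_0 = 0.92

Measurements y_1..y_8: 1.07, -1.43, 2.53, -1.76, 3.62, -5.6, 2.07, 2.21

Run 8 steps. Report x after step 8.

x_post = 0.0538

step 1: x_pred=-1.4274  r=2.4974  x^+=-0.0039  v^+=-0.0617  a^+=1.6538
step 2: x_pred=0.6103  r=-2.0403  x^+=-0.5526  v^+=0.7647  a^+=1.0543
step 3: x_pred=0.5626  r=1.9674  x^+=1.6840  v^+=2.3519  a^+=1.6324
step 4: x_pred=4.4618  r=-6.2218  x^+=0.9154  v^+=1.8024  a^+=-0.1958
step 5: x_pred=2.4583  r=1.1617  x^+=3.1205  v^+=2.0031  a^+=0.1456
step 6: x_pred=4.9822  r=-10.5822  x^+=-1.0496  v^+=-1.2992  a^+=-2.9638
step 7: x_pred=-3.4192  r=5.4892  x^+=-0.2904  v^+=-2.1856  a^+=-1.3509
step 8: x_pred=-2.8045  r=5.0145  x^+=0.0538  v^+=-1.7745  a^+=0.1225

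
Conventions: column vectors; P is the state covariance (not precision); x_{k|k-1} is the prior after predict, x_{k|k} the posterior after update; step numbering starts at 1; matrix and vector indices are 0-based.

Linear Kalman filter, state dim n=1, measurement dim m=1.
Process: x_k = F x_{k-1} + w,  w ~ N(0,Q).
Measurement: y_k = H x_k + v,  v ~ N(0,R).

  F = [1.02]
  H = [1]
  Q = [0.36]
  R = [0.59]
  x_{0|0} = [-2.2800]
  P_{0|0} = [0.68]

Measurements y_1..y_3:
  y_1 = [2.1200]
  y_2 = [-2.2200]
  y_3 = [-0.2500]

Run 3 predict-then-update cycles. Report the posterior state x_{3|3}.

step 1: x^-=[-2.3256]  P^-=[1.0675]  S=[1.6575]  K=[0.6440]  nu=[4.4456]  x^+=[0.5375]  P^+=[0.3800]
step 2: x^-=[0.5483]  P^-=[0.7553]  S=[1.3453]  K=[0.5614]  nu=[-2.7683]  x^+=[-1.0060]  P^+=[0.3313]
step 3: x^-=[-1.0261]  P^-=[0.7046]  S=[1.2946]  K=[0.5443]  nu=[0.7761]  x^+=[-0.6037]  P^+=[0.3211]

x_post = [-0.6037]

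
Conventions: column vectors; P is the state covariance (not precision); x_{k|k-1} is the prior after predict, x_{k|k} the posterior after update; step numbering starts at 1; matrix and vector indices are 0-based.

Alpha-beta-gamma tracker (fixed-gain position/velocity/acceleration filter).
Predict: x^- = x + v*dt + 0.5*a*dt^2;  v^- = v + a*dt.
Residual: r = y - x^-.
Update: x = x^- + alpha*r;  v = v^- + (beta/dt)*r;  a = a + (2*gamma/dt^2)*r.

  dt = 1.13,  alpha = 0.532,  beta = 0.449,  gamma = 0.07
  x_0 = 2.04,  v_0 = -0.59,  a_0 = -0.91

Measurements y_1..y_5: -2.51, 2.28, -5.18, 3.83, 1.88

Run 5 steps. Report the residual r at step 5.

resid = 1.9420

step 1: x_pred=0.7923  r=-3.3023  x^+=-0.9645  v^+=-2.9305  a^+=-1.2721
step 2: x_pred=-5.0881  r=7.3681  x^+=-1.1683  v^+=-1.4402  a^+=-0.4642
step 3: x_pred=-3.0921  r=-2.0879  x^+=-4.2029  v^+=-2.7944  a^+=-0.6931
step 4: x_pred=-7.8031  r=11.6331  x^+=-1.6143  v^+=1.0447  a^+=0.5823
step 5: x_pred=-0.0620  r=1.9420  x^+=0.9711  v^+=2.4743  a^+=0.7952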